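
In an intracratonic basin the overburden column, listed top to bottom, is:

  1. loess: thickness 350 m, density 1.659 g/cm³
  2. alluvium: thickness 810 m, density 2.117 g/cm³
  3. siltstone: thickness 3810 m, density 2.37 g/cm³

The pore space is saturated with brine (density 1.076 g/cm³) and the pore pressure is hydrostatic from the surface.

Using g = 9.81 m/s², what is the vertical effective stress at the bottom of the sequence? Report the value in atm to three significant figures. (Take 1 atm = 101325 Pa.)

Overburden (lithostatic) stress σ_v:
loess: 1659 kg/m³ × 9.81 m/s² × 350 m = 5.696×10^6 Pa = 5.696 MPa
alluvium: 2117 kg/m³ × 9.81 m/s² × 810 m = 1.682×10^7 Pa = 16.82 MPa
siltstone: 2370 kg/m³ × 9.81 m/s² × 3810 m = 8.858×10^7 Pa = 88.58 MPa
Total = 5.696 + 16.82 + 88.58 = 111.10 MPa
Pore pressure P_p = 1076 kg/m³ × 9.81 m/s² × 4970 m = 5.246×10^7 Pa = 52.46 MPa
Effective stress σ' = σ_v − P_p = 111.1 − 52.46 = 58.638 MPa = 578.71 atm

579 atm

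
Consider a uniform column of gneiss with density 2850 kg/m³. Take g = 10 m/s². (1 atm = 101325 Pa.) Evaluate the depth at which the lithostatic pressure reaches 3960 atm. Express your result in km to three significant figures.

14.1 km

h = P/(ρg) = 3960 atm / (2850 kg/m³ × 10 m/s²) = 4.012×10^8 Pa / 28500 Pa/m = 14079 m
= 14.079 km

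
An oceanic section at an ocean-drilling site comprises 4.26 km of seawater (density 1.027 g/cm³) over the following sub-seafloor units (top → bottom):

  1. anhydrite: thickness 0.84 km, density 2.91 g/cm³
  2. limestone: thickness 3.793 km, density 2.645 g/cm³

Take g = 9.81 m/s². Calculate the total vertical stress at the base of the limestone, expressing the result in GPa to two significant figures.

0.17 GPa

seawater: 1027 kg/m³ × 9.81 m/s² × 4260 m = 4.292×10^7 Pa = 0.04292 GPa
anhydrite: 2910 kg/m³ × 9.81 m/s² × 840 m = 2.398×10^7 Pa = 0.02398 GPa
limestone: 2645 kg/m³ × 9.81 m/s² × 3793 m = 9.842×10^7 Pa = 0.09842 GPa
Total = 0.04292 + 0.02398 + 0.09842 = 0.16532 GPa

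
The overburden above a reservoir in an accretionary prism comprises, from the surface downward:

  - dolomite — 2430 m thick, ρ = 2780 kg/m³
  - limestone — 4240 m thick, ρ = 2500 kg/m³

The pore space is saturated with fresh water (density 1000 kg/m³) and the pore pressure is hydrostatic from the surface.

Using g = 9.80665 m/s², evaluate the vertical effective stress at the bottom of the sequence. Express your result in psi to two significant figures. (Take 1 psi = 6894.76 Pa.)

15000 psi

Overburden (lithostatic) stress σ_v:
dolomite: 2780 kg/m³ × 9.80665 m/s² × 2430 m = 6.625×10^7 Pa = 66.25 MPa
limestone: 2500 kg/m³ × 9.80665 m/s² × 4240 m = 1.040×10^8 Pa = 104.0 MPa
Total = 66.25 + 104.0 = 170.20 MPa
Pore pressure P_p = 1000 kg/m³ × 9.80665 m/s² × 6670 m = 6.541×10^7 Pa = 65.41 MPa
Effective stress σ' = σ_v − P_p = 170.2 − 65.41 = 104.79 MPa = 15198 psi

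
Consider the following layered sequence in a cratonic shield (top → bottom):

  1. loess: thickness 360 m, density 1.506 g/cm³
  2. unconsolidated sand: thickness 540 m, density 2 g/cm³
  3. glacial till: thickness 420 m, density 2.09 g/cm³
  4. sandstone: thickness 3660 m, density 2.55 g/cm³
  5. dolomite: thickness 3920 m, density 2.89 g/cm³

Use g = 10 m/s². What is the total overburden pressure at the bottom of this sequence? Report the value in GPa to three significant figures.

loess: 1506 kg/m³ × 10 m/s² × 360 m = 5.422×10^6 Pa = 5.422×10^-3 GPa
unconsolidated sand: 2000 kg/m³ × 10 m/s² × 540 m = 1.080×10^7 Pa = 0.01080 GPa
glacial till: 2090 kg/m³ × 10 m/s² × 420 m = 8.778×10^6 Pa = 8.778×10^-3 GPa
sandstone: 2550 kg/m³ × 10 m/s² × 3660 m = 9.333×10^7 Pa = 0.09333 GPa
dolomite: 2890 kg/m³ × 10 m/s² × 3920 m = 1.133×10^8 Pa = 0.1133 GPa
Total = 5.422×10^-3 + 0.01080 + 8.778×10^-3 + 0.09333 + 0.1133 = 0.23162 GPa

0.232 GPa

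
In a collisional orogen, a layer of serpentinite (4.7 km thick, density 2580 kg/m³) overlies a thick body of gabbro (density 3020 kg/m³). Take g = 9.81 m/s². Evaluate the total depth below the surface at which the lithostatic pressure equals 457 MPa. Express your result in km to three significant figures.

Pressure at base of upper layers: 2580×9.81×4700 = 1.190×10^8 Pa = 119.0 MPa
Remaining pressure to be supplied by gabbro: 4.570×10^8 − 1.190×10^8 = 3.380×10^8 Pa
Additional depth in gabbro = 3.380×10^8 Pa / (3020 kg/m³ × 9.81 m/s²) = 11410 m
Total depth = 4700 m + 11410 m = 16110 m
= 16.110 km

16.1 km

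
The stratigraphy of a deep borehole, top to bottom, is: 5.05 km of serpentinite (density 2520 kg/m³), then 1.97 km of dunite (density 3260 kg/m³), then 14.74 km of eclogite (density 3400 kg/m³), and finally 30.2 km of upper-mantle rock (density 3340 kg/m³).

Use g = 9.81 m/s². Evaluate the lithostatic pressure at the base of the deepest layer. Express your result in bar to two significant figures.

serpentinite: 2520 kg/m³ × 9.81 m/s² × 5050 m = 1.248×10^8 Pa = 1248 bar
dunite: 3260 kg/m³ × 9.81 m/s² × 1970 m = 6.300×10^7 Pa = 630.0 bar
eclogite: 3400 kg/m³ × 9.81 m/s² × 14740 m = 4.916×10^8 Pa = 4916 bar
upper-mantle rock: 3340 kg/m³ × 9.81 m/s² × 30200 m = 9.895×10^8 Pa = 9895 bar
Total = 1248 + 630.0 + 4916 + 9895 = 16690 bar

17000 bar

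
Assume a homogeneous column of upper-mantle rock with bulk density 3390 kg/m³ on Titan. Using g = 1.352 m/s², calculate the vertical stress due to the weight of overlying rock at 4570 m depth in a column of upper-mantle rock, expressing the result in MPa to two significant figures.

21 MPa

upper-mantle rock: 3390 kg/m³ × 1.352 m/s² × 4570 m = 2.095×10^7 Pa = 20.95 MPa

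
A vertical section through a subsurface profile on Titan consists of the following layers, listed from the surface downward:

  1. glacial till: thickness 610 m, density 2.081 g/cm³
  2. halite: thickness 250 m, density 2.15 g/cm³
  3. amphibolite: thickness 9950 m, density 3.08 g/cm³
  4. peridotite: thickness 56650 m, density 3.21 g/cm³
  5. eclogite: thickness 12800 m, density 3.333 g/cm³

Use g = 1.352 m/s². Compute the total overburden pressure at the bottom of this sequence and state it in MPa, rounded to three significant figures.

glacial till: 2081 kg/m³ × 1.352 m/s² × 610 m = 1.716×10^6 Pa = 1.716 MPa
halite: 2150 kg/m³ × 1.352 m/s² × 250 m = 7.267×10^5 Pa = 0.7267 MPa
amphibolite: 3080 kg/m³ × 1.352 m/s² × 9950 m = 4.143×10^7 Pa = 41.43 MPa
peridotite: 3210 kg/m³ × 1.352 m/s² × 56650 m = 2.459×10^8 Pa = 245.9 MPa
eclogite: 3333 kg/m³ × 1.352 m/s² × 12800 m = 5.768×10^7 Pa = 57.68 MPa
Total = 1.716 + 0.7267 + 41.43 + 245.9 + 57.68 = 347.41 MPa

347 MPa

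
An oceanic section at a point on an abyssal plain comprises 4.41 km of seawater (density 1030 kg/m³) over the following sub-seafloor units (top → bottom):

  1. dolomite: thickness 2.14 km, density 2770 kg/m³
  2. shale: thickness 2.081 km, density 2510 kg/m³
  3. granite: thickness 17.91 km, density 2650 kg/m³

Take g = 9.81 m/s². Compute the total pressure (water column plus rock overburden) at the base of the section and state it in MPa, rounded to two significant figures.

seawater: 1030 kg/m³ × 9.81 m/s² × 4410 m = 4.456×10^7 Pa = 44.56 MPa
dolomite: 2770 kg/m³ × 9.81 m/s² × 2140 m = 5.815×10^7 Pa = 58.15 MPa
shale: 2510 kg/m³ × 9.81 m/s² × 2081 m = 5.124×10^7 Pa = 51.24 MPa
granite: 2650 kg/m³ × 9.81 m/s² × 17910 m = 4.656×10^8 Pa = 465.6 MPa
Total = 44.56 + 58.15 + 51.24 + 465.6 = 619.55 MPa

620 MPa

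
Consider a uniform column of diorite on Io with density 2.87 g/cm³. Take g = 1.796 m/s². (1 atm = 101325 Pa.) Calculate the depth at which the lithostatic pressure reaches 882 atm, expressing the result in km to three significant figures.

h = P/(ρg) = 882 atm / (2870 kg/m³ × 1.796 m/s²) = 8.937×10^7 Pa / 5154.5 Pa/m = 17338 m
= 17.338 km

17.3 km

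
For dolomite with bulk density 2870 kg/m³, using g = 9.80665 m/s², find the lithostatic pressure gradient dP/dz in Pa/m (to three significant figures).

dP/dz = ρg = 2870 kg/m³ × 9.80665 m/s² = 28145 Pa/m

28100 Pa/m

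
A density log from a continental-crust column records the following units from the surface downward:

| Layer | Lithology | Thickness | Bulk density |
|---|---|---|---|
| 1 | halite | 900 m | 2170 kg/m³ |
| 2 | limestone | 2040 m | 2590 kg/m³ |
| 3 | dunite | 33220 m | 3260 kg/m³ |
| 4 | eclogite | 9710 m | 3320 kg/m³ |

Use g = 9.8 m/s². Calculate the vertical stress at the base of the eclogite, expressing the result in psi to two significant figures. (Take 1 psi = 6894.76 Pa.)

halite: 2170 kg/m³ × 9.8 m/s² × 900 m = 1.914×10^7 Pa = 2776 psi
limestone: 2590 kg/m³ × 9.8 m/s² × 2040 m = 5.178×10^7 Pa = 7510 psi
dunite: 3260 kg/m³ × 9.8 m/s² × 33220 m = 1.061×10^9 Pa = 1.539×10^5 psi
eclogite: 3320 kg/m³ × 9.8 m/s² × 9710 m = 3.159×10^8 Pa = 45821 psi
Total = 2776 + 7510 + 1.539×10^5 + 45821 = 2.1004×10^5 psi

210000 psi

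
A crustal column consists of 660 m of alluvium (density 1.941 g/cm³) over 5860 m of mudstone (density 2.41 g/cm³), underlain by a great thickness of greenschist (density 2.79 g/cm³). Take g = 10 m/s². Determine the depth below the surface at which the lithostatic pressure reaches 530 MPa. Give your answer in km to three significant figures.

Pressure at base of upper layers: 1941×10×660 + 2410×10×5860 = 1.540×10^8 Pa = 154.0 MPa
Remaining pressure to be supplied by greenschist: 5.300×10^8 − 1.540×10^8 = 3.760×10^8 Pa
Additional depth in greenschist = 3.760×10^8 Pa / (2790 kg/m³ × 10 m/s²) = 13475 m
Total depth = 6520 m + 13475 m = 19995 m
= 19.995 km

20.0 km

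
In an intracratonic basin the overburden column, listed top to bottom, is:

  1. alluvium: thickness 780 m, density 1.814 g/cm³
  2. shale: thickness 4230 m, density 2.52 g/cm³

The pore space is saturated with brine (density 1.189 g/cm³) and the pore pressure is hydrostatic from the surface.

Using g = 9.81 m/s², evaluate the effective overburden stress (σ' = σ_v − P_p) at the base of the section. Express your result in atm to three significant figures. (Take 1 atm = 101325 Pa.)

Overburden (lithostatic) stress σ_v:
alluvium: 1814 kg/m³ × 9.81 m/s² × 780 m = 1.388×10^7 Pa = 13.88 MPa
shale: 2520 kg/m³ × 9.81 m/s² × 4230 m = 1.046×10^8 Pa = 104.6 MPa
Total = 13.88 + 104.6 = 118.45 MPa
Pore pressure P_p = 1189 kg/m³ × 9.81 m/s² × 5010 m = 5.844×10^7 Pa = 58.44 MPa
Effective stress σ' = σ_v − P_p = 118.5 − 58.44 = 60.014 MPa = 592.29 atm

592 atm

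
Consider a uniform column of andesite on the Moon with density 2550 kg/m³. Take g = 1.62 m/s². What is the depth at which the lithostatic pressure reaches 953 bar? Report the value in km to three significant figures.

h = P/(ρg) = 953 bar / (2550 kg/m³ × 1.62 m/s²) = 9.530×10^7 Pa / 4131.0 Pa/m = 23069 m
= 23.069 km

23.1 km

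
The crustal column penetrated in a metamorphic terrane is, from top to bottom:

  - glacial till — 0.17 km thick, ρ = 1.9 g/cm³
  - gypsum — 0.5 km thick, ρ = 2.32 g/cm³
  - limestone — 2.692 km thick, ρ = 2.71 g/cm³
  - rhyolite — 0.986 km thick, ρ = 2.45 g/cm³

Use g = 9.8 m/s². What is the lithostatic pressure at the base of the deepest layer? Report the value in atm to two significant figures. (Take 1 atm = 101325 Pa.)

glacial till: 1900 kg/m³ × 9.8 m/s² × 170 m = 3.165×10^6 Pa = 31.24 atm
gypsum: 2320 kg/m³ × 9.8 m/s² × 500 m = 1.137×10^7 Pa = 112.2 atm
limestone: 2710 kg/m³ × 9.8 m/s² × 2692 m = 7.149×10^7 Pa = 705.6 atm
rhyolite: 2450 kg/m³ × 9.8 m/s² × 986 m = 2.367×10^7 Pa = 233.6 atm
Total = 31.24 + 112.2 + 705.6 + 233.6 = 1082.7 atm

1100 atm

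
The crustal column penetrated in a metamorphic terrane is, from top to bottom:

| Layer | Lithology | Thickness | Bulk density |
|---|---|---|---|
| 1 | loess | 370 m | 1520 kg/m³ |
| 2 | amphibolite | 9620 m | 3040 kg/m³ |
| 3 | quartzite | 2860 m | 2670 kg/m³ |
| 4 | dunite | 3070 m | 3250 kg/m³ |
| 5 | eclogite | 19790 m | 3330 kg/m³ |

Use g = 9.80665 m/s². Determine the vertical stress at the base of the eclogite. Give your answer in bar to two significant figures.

loess: 1520 kg/m³ × 9.80665 m/s² × 370 m = 5.515×10^6 Pa = 55.15 bar
amphibolite: 3040 kg/m³ × 9.80665 m/s² × 9620 m = 2.868×10^8 Pa = 2868 bar
quartzite: 2670 kg/m³ × 9.80665 m/s² × 2860 m = 7.489×10^7 Pa = 748.9 bar
dunite: 3250 kg/m³ × 9.80665 m/s² × 3070 m = 9.785×10^7 Pa = 978.5 bar
eclogite: 3330 kg/m³ × 9.80665 m/s² × 19790 m = 6.463×10^8 Pa = 6463 bar
Total = 55.15 + 2868 + 748.9 + 978.5 + 6463 = 11113 bar

11000 bar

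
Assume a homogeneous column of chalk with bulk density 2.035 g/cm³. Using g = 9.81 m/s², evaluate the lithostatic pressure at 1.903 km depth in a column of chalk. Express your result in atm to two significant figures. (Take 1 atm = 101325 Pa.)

chalk: 2035 kg/m³ × 9.81 m/s² × 1903 m = 3.799×10^7 Pa = 374.9 atm

370 atm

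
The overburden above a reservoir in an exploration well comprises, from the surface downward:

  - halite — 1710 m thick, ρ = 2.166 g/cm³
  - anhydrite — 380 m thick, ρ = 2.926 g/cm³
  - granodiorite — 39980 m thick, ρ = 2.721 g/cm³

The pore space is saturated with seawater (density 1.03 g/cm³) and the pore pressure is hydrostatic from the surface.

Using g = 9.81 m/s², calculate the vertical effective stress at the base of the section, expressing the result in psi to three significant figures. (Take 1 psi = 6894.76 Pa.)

100000 psi

Overburden (lithostatic) stress σ_v:
halite: 2166 kg/m³ × 9.81 m/s² × 1710 m = 3.633×10^7 Pa = 36.33 MPa
anhydrite: 2926 kg/m³ × 9.81 m/s² × 380 m = 1.091×10^7 Pa = 10.91 MPa
granodiorite: 2721 kg/m³ × 9.81 m/s² × 39980 m = 1.067×10^9 Pa = 1067 MPa
Total = 36.33 + 10.91 + 1067 = 1114.4 MPa
Pore pressure P_p = 1030 kg/m³ × 9.81 m/s² × 42070 m = 4.251×10^8 Pa = 425.1 MPa
Effective stress σ' = σ_v − P_p = 1114 − 425.1 = 689.34 MPa = 99980 psi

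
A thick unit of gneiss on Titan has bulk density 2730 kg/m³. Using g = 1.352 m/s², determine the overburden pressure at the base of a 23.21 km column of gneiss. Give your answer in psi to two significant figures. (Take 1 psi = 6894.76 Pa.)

12000 psi

gneiss: 2730 kg/m³ × 1.352 m/s² × 23210 m = 8.567×10^7 Pa = 12425 psi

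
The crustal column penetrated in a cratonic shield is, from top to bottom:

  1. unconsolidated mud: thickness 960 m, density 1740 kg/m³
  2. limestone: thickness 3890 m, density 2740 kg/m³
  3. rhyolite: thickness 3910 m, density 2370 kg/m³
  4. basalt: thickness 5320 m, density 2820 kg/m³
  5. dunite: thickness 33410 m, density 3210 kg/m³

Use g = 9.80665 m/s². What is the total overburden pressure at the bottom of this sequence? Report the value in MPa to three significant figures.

unconsolidated mud: 1740 kg/m³ × 9.80665 m/s² × 960 m = 1.638×10^7 Pa = 16.38 MPa
limestone: 2740 kg/m³ × 9.80665 m/s² × 3890 m = 1.045×10^8 Pa = 104.5 MPa
rhyolite: 2370 kg/m³ × 9.80665 m/s² × 3910 m = 9.088×10^7 Pa = 90.88 MPa
basalt: 2820 kg/m³ × 9.80665 m/s² × 5320 m = 1.471×10^8 Pa = 147.1 MPa
dunite: 3210 kg/m³ × 9.80665 m/s² × 33410 m = 1.052×10^9 Pa = 1052 MPa
Total = 16.38 + 104.5 + 90.88 + 147.1 + 1052 = 1410.6 MPa

1410 MPa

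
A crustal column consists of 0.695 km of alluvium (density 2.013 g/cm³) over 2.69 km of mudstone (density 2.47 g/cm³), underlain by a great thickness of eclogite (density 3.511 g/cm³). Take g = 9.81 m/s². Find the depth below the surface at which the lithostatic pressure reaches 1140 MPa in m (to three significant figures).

34200 m

Pressure at base of upper layers: 2013×9.81×695 + 2470×9.81×2690 = 7.891×10^7 Pa = 78.91 MPa
Remaining pressure to be supplied by eclogite: 1.140×10^9 − 7.891×10^7 = 1.061×10^9 Pa
Additional depth in eclogite = 1.061×10^9 Pa / (3511 kg/m³ × 9.81 m/s²) = 30807 m
Total depth = 3385 m + 30807 m = 34192 m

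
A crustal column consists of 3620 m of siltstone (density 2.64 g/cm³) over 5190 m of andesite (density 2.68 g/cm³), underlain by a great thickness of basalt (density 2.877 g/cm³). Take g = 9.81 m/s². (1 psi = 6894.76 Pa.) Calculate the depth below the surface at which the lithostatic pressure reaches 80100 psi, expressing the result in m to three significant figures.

Pressure at base of upper layers: 2640×9.81×3620 + 2680×9.81×5190 = 2.302×10^8 Pa = 33388 psi
Remaining pressure to be supplied by basalt: 5.523×10^8 − 2.302×10^8 = 3.221×10^8 Pa
Additional depth in basalt = 3.221×10^8 Pa / (2877 kg/m³ × 9.81 m/s²) = 11411 m
Total depth = 8810 m + 11411 m = 20221 m

20200 m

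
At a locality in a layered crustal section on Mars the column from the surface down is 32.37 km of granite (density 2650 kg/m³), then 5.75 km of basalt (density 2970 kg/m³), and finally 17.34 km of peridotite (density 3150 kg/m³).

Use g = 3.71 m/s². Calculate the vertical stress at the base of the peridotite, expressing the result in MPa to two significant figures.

580 MPa

granite: 2650 kg/m³ × 3.71 m/s² × 32370 m = 3.182×10^8 Pa = 318.2 MPa
basalt: 2970 kg/m³ × 3.71 m/s² × 5750 m = 6.336×10^7 Pa = 63.36 MPa
peridotite: 3150 kg/m³ × 3.71 m/s² × 17340 m = 2.026×10^8 Pa = 202.6 MPa
Total = 318.2 + 63.36 + 202.6 = 584.25 MPa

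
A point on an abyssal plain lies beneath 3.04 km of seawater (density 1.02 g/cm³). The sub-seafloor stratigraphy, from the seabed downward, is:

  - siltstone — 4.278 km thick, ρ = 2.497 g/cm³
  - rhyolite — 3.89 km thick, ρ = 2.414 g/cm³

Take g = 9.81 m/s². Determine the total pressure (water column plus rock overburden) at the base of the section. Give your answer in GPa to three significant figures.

seawater: 1020 kg/m³ × 9.81 m/s² × 3040 m = 3.042×10^7 Pa = 0.03042 GPa
siltstone: 2497 kg/m³ × 9.81 m/s² × 4278 m = 1.048×10^8 Pa = 0.1048 GPa
rhyolite: 2414 kg/m³ × 9.81 m/s² × 3890 m = 9.212×10^7 Pa = 0.09212 GPa
Total = 0.03042 + 0.1048 + 0.09212 = 0.22733 GPa

0.227 GPa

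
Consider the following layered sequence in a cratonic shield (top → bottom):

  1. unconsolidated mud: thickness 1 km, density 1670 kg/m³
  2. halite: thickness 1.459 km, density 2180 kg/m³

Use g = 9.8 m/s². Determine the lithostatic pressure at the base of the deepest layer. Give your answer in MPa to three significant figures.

47.5 MPa

unconsolidated mud: 1670 kg/m³ × 9.8 m/s² × 1000 m = 1.637×10^7 Pa = 16.37 MPa
halite: 2180 kg/m³ × 9.8 m/s² × 1459 m = 3.117×10^7 Pa = 31.17 MPa
Total = 16.37 + 31.17 = 47.536 MPa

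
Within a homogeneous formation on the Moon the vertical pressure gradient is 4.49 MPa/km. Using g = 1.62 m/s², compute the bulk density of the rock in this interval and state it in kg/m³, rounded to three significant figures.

2770 kg/m³

ρ = (dP/dz)/g = 4.49 MPa/km / 1.62 m/s² = 4490.0 Pa/m / 1.62 m/s² = 2771.6 kg/m³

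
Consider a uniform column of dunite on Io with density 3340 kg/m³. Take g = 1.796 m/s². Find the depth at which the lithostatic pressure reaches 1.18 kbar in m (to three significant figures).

h = P/(ρg) = 1.18 kbar / (3340 kg/m³ × 1.796 m/s²) = 1.180×10^8 Pa / 5998.6 Pa/m = 19671 m

19700 m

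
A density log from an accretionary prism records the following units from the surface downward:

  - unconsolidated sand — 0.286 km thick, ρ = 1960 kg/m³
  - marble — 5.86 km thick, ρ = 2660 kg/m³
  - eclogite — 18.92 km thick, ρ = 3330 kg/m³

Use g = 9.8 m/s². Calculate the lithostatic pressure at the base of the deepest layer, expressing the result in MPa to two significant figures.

unconsolidated sand: 1960 kg/m³ × 9.8 m/s² × 286 m = 5.493×10^6 Pa = 5.493 MPa
marble: 2660 kg/m³ × 9.8 m/s² × 5860 m = 1.528×10^8 Pa = 152.8 MPa
eclogite: 3330 kg/m³ × 9.8 m/s² × 18920 m = 6.174×10^8 Pa = 617.4 MPa
Total = 5.493 + 152.8 + 617.4 = 775.69 MPa

780 MPa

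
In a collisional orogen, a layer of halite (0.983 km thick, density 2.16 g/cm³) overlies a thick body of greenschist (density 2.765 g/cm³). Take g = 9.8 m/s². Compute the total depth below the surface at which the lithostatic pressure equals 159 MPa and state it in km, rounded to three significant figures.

Pressure at base of upper layers: 2160×9.8×983 = 2.081×10^7 Pa = 20.81 MPa
Remaining pressure to be supplied by greenschist: 1.590×10^8 − 2.081×10^7 = 1.382×10^8 Pa
Additional depth in greenschist = 1.382×10^8 Pa / (2765 kg/m³ × 9.8 m/s²) = 5099.9 m
Total depth = 983 m + 5099.9 m = 6082.9 m
= 6.0829 km

6.08 km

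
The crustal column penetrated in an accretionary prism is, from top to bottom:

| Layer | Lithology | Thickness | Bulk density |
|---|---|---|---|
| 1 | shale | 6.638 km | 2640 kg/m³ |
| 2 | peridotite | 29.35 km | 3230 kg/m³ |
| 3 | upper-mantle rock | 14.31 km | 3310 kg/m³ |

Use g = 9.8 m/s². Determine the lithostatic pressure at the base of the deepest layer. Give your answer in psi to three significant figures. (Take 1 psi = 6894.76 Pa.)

227000 psi

shale: 2640 kg/m³ × 9.8 m/s² × 6638 m = 1.717×10^8 Pa = 24909 psi
peridotite: 3230 kg/m³ × 9.8 m/s² × 29350 m = 9.290×10^8 Pa = 1.347×10^5 psi
upper-mantle rock: 3310 kg/m³ × 9.8 m/s² × 14310 m = 4.642×10^8 Pa = 67325 psi
Total = 24909 + 1.347×10^5 + 67325 = 2.2698×10^5 psi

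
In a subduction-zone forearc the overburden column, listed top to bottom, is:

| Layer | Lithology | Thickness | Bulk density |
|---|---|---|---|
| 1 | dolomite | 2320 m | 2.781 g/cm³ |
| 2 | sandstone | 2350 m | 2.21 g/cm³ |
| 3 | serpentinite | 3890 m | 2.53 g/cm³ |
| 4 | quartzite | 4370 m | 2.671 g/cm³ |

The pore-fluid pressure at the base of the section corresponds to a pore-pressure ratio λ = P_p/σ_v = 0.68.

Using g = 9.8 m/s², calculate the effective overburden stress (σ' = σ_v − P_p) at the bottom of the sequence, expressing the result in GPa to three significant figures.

Overburden (lithostatic) stress σ_v:
dolomite: 2781 kg/m³ × 9.8 m/s² × 2320 m = 6.323×10^7 Pa = 63.23 MPa
sandstone: 2210 kg/m³ × 9.8 m/s² × 2350 m = 5.090×10^7 Pa = 50.90 MPa
serpentinite: 2530 kg/m³ × 9.8 m/s² × 3890 m = 9.645×10^7 Pa = 96.45 MPa
quartzite: 2671 kg/m³ × 9.8 m/s² × 4370 m = 1.144×10^8 Pa = 114.4 MPa
Total = 63.23 + 50.90 + 96.45 + 114.4 = 324.96 MPa
Pore pressure P_p = λ·σ_v = 0.68 × 325.0 MPa = 221.0 MPa
Effective stress σ' = σ_v − P_p = 325.0 − 221.0 = 103.99 MPa = 0.10399 GPa

0.104 GPa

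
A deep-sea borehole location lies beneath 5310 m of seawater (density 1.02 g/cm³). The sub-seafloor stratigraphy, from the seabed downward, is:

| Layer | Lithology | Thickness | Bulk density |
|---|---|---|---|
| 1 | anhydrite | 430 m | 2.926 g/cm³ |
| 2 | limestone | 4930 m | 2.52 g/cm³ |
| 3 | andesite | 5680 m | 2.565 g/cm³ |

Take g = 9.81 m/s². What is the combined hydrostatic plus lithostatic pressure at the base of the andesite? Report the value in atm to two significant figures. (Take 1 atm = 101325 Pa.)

3300 atm

seawater: 1020 kg/m³ × 9.81 m/s² × 5310 m = 5.313×10^7 Pa = 524.4 atm
anhydrite: 2926 kg/m³ × 9.81 m/s² × 430 m = 1.234×10^7 Pa = 121.8 atm
limestone: 2520 kg/m³ × 9.81 m/s² × 4930 m = 1.219×10^8 Pa = 1203 atm
andesite: 2565 kg/m³ × 9.81 m/s² × 5680 m = 1.429×10^8 Pa = 1411 atm
Total = 524.4 + 121.8 + 1203 + 1411 = 3259.6 atm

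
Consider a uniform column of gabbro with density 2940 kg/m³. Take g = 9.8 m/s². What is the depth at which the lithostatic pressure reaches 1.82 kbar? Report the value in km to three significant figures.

h = P/(ρg) = 1.82 kbar / (2940 kg/m³ × 9.8 m/s²) = 1.820×10^8 Pa / 28812 Pa/m = 6316.8 m
= 6.3168 km

6.32 km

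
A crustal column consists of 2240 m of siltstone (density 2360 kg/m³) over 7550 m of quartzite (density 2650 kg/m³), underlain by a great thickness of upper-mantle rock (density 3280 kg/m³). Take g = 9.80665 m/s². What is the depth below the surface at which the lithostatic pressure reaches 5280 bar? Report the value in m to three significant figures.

18500 m

Pressure at base of upper layers: 2360×9.80665×2240 + 2650×9.80665×7550 = 2.480×10^8 Pa = 2480 bar
Remaining pressure to be supplied by upper-mantle rock: 5.280×10^8 − 2.480×10^8 = 2.800×10^8 Pa
Additional depth in upper-mantle rock = 2.800×10^8 Pa / (3280 kg/m³ × 9.80665 m/s²) = 8703.4 m
Total depth = 9790 m + 8703.4 m = 18493 m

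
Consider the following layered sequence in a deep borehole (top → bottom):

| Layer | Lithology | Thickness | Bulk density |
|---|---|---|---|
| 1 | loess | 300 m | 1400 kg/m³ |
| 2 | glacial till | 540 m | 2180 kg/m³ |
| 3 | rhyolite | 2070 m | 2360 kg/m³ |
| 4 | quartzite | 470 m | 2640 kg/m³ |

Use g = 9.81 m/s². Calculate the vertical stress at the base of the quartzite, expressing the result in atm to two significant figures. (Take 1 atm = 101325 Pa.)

750 atm

loess: 1400 kg/m³ × 9.81 m/s² × 300 m = 4.120×10^6 Pa = 40.66 atm
glacial till: 2180 kg/m³ × 9.81 m/s² × 540 m = 1.155×10^7 Pa = 114.0 atm
rhyolite: 2360 kg/m³ × 9.81 m/s² × 2070 m = 4.792×10^7 Pa = 473.0 atm
quartzite: 2640 kg/m³ × 9.81 m/s² × 470 m = 1.217×10^7 Pa = 120.1 atm
Total = 40.66 + 114.0 + 473.0 + 120.1 = 747.74 atm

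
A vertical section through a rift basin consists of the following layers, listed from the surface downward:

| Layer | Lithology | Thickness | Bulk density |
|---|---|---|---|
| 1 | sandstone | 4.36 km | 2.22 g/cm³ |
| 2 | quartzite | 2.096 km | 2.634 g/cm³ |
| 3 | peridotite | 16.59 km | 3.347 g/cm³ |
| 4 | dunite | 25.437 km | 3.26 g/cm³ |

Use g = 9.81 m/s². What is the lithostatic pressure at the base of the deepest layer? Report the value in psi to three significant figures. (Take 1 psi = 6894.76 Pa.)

219000 psi

sandstone: 2220 kg/m³ × 9.81 m/s² × 4360 m = 9.495×10^7 Pa = 13772 psi
quartzite: 2634 kg/m³ × 9.81 m/s² × 2096 m = 5.416×10^7 Pa = 7855 psi
peridotite: 3347 kg/m³ × 9.81 m/s² × 16590 m = 5.447×10^8 Pa = 79005 psi
dunite: 3260 kg/m³ × 9.81 m/s² × 25437 m = 8.135×10^8 Pa = 1.180×10^5 psi
Total = 13772 + 7855 + 79005 + 1.180×10^5 = 2.1862×10^5 psi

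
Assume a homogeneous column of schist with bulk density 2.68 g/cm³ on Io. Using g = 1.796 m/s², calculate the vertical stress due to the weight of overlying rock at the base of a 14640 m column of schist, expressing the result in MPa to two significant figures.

70 MPa

schist: 2680 kg/m³ × 1.796 m/s² × 14640 m = 7.047×10^7 Pa = 70.47 MPa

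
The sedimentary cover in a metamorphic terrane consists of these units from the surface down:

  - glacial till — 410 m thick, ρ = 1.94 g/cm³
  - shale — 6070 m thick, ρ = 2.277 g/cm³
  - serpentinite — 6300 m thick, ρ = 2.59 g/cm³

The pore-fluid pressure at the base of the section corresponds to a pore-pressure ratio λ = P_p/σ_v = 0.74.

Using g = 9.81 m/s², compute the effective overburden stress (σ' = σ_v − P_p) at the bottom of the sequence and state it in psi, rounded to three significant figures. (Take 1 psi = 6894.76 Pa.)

11400 psi

Overburden (lithostatic) stress σ_v:
glacial till: 1940 kg/m³ × 9.81 m/s² × 410 m = 7.803×10^6 Pa = 7.803 MPa
shale: 2277 kg/m³ × 9.81 m/s² × 6070 m = 1.356×10^8 Pa = 135.6 MPa
serpentinite: 2590 kg/m³ × 9.81 m/s² × 6300 m = 1.601×10^8 Pa = 160.1 MPa
Total = 7.803 + 135.6 + 160.1 = 303.46 MPa
Pore pressure P_p = λ·σ_v = 0.74 × 303.5 MPa = 224.6 MPa
Effective stress σ' = σ_v − P_p = 303.5 − 224.6 = 78.900 MPa = 11443 psi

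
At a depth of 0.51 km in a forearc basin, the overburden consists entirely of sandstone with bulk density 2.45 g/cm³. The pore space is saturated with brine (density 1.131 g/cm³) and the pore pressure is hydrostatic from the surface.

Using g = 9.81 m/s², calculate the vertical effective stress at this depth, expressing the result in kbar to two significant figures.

0.066 kbar

Overburden (lithostatic) stress σ_v:
sandstone: 2450 kg/m³ × 9.81 m/s² × 510 m = 1.226×10^7 Pa = 12.26 MPa
Pore pressure P_p = 1131 kg/m³ × 9.81 m/s² × 510 m = 5.659×10^6 Pa = 5.659 MPa
Effective stress σ' = σ_v − P_p = 12.26 − 5.659 = 6.5991 MPa = 0.065991 kbar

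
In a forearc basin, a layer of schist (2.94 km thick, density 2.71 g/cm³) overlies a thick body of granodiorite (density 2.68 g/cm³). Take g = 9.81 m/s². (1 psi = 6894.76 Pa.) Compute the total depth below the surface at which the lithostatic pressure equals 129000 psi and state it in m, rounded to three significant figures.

33800 m

Pressure at base of upper layers: 2710×9.81×2940 = 7.816×10^7 Pa = 11336 psi
Remaining pressure to be supplied by granodiorite: 8.894×10^8 − 7.816×10^7 = 8.113×10^8 Pa
Additional depth in granodiorite = 8.113×10^8 Pa / (2680 kg/m³ × 9.81 m/s²) = 30857 m
Total depth = 2940 m + 30857 m = 33797 m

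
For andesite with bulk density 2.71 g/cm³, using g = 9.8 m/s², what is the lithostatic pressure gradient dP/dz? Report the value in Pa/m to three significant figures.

26600 Pa/m

dP/dz = ρg = 2710 kg/m³ × 9.8 m/s² = 26558 Pa/m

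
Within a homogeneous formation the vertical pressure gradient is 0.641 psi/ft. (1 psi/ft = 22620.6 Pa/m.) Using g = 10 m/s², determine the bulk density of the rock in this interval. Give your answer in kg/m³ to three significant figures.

ρ = (dP/dz)/g = 0.641 psi/ft / 10 m/s² = 14500 Pa/m / 10 m/s² = 1450.0 kg/m³

1450 kg/m³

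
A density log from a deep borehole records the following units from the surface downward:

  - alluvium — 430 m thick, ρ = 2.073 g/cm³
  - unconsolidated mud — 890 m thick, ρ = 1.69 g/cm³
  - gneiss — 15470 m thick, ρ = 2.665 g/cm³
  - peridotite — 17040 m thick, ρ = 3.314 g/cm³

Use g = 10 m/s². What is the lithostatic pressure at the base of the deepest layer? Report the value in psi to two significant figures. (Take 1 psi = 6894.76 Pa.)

150000 psi

alluvium: 2073 kg/m³ × 10 m/s² × 430 m = 8.914×10^6 Pa = 1293 psi
unconsolidated mud: 1690 kg/m³ × 10 m/s² × 890 m = 1.504×10^7 Pa = 2182 psi
gneiss: 2665 kg/m³ × 10 m/s² × 15470 m = 4.123×10^8 Pa = 59796 psi
peridotite: 3314 kg/m³ × 10 m/s² × 17040 m = 5.647×10^8 Pa = 81904 psi
Total = 1293 + 2182 + 59796 + 81904 = 1.4517×10^5 psi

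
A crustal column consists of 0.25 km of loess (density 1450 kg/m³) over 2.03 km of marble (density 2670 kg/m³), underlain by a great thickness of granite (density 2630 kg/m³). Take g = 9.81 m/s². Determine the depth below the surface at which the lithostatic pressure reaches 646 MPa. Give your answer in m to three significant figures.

25100 m

Pressure at base of upper layers: 1450×9.81×250 + 2670×9.81×2030 = 5.673×10^7 Pa = 56.73 MPa
Remaining pressure to be supplied by granite: 6.460×10^8 − 5.673×10^7 = 5.893×10^8 Pa
Additional depth in granite = 5.893×10^8 Pa / (2630 kg/m³ × 9.81 m/s²) = 22840 m
Total depth = 2280 m + 22840 m = 25120 m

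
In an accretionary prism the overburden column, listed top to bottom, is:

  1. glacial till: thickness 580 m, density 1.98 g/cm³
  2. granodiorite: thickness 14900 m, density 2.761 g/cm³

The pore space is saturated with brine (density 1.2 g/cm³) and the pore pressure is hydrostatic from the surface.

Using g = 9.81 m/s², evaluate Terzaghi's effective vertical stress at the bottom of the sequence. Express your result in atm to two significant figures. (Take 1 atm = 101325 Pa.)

Overburden (lithostatic) stress σ_v:
glacial till: 1980 kg/m³ × 9.81 m/s² × 580 m = 1.127×10^7 Pa = 11.27 MPa
granodiorite: 2761 kg/m³ × 9.81 m/s² × 14900 m = 4.036×10^8 Pa = 403.6 MPa
Total = 11.27 + 403.6 = 414.84 MPa
Pore pressure P_p = 1200 kg/m³ × 9.81 m/s² × 15480 m = 1.822×10^8 Pa = 182.2 MPa
Effective stress σ' = σ_v − P_p = 414.8 − 182.2 = 232.61 MPa = 2295.7 atm

2300 atm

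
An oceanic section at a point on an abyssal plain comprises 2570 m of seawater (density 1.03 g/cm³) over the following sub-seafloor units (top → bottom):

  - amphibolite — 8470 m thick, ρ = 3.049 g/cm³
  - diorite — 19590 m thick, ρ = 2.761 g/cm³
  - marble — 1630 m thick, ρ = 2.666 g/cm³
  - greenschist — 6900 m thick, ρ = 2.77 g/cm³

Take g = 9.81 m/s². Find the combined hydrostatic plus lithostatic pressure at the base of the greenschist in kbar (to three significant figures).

10.4 kbar

seawater: 1030 kg/m³ × 9.81 m/s² × 2570 m = 2.597×10^7 Pa = 0.2597 kbar
amphibolite: 3049 kg/m³ × 9.81 m/s² × 8470 m = 2.533×10^8 Pa = 2.533 kbar
diorite: 2761 kg/m³ × 9.81 m/s² × 19590 m = 5.306×10^8 Pa = 5.306 kbar
marble: 2666 kg/m³ × 9.81 m/s² × 1630 m = 4.263×10^7 Pa = 0.4263 kbar
greenschist: 2770 kg/m³ × 9.81 m/s² × 6900 m = 1.875×10^8 Pa = 1.875 kbar
Total = 0.2597 + 2.533 + 5.306 + 0.4263 + 1.875 = 10.400 kbar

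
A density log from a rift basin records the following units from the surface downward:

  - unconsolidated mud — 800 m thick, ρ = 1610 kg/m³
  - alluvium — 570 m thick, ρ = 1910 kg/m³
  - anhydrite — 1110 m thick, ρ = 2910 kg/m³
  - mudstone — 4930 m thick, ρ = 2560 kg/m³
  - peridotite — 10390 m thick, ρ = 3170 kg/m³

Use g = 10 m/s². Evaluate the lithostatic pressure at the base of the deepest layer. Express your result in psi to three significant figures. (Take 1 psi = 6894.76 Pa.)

74200 psi

unconsolidated mud: 1610 kg/m³ × 10 m/s² × 800 m = 1.288×10^7 Pa = 1868 psi
alluvium: 1910 kg/m³ × 10 m/s² × 570 m = 1.089×10^7 Pa = 1579 psi
anhydrite: 2910 kg/m³ × 10 m/s² × 1110 m = 3.230×10^7 Pa = 4685 psi
mudstone: 2560 kg/m³ × 10 m/s² × 4930 m = 1.262×10^8 Pa = 18305 psi
peridotite: 3170 kg/m³ × 10 m/s² × 10390 m = 3.294×10^8 Pa = 47770 psi
Total = 1868 + 1579 + 4685 + 18305 + 47770 = 74207 psi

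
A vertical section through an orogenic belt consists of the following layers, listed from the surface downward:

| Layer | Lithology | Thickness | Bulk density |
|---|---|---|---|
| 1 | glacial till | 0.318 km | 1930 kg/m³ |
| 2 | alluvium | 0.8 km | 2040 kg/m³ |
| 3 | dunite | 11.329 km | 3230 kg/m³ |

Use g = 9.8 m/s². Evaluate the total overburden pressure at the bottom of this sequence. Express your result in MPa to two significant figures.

380 MPa

glacial till: 1930 kg/m³ × 9.8 m/s² × 318 m = 6.015×10^6 Pa = 6.015 MPa
alluvium: 2040 kg/m³ × 9.8 m/s² × 800 m = 1.599×10^7 Pa = 15.99 MPa
dunite: 3230 kg/m³ × 9.8 m/s² × 11329 m = 3.586×10^8 Pa = 358.6 MPa
Total = 6.015 + 15.99 + 358.6 = 380.62 MPa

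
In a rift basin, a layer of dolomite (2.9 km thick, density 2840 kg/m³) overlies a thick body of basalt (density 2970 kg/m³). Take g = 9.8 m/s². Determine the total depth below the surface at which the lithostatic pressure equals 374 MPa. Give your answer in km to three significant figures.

13.0 km

Pressure at base of upper layers: 2840×9.8×2900 = 8.071×10^7 Pa = 80.71 MPa
Remaining pressure to be supplied by basalt: 3.740×10^8 − 8.071×10^7 = 2.933×10^8 Pa
Additional depth in basalt = 2.933×10^8 Pa / (2970 kg/m³ × 9.8 m/s²) = 10077 m
Total depth = 2900 m + 10077 m = 12977 m
= 12.977 km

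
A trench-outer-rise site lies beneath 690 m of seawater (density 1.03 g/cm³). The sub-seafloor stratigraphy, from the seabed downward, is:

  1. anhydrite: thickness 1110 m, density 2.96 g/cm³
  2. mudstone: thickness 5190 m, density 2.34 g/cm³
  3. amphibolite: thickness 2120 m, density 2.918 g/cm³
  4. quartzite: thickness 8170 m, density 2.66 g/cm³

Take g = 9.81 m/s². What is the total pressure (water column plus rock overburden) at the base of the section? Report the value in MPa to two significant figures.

seawater: 1030 kg/m³ × 9.81 m/s² × 690 m = 6.972×10^6 Pa = 6.972 MPa
anhydrite: 2960 kg/m³ × 9.81 m/s² × 1110 m = 3.223×10^7 Pa = 32.23 MPa
mudstone: 2340 kg/m³ × 9.81 m/s² × 5190 m = 1.191×10^8 Pa = 119.1 MPa
amphibolite: 2918 kg/m³ × 9.81 m/s² × 2120 m = 6.069×10^7 Pa = 60.69 MPa
quartzite: 2660 kg/m³ × 9.81 m/s² × 8170 m = 2.132×10^8 Pa = 213.2 MPa
Total = 6.972 + 32.23 + 119.1 + 60.69 + 213.2 = 432.22 MPa

430 MPa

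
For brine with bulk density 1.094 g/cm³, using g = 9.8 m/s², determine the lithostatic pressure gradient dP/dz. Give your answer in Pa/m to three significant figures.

10700 Pa/m

dP/dz = ρg = 1094 kg/m³ × 9.8 m/s² = 10721 Pa/m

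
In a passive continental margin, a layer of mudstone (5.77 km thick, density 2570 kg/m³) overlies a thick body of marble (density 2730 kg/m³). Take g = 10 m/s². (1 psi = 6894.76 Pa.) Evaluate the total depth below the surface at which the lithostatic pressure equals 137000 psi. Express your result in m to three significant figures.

Pressure at base of upper layers: 2570×10×5770 = 1.483×10^8 Pa = 21508 psi
Remaining pressure to be supplied by marble: 9.446×10^8 − 1.483×10^8 = 7.963×10^8 Pa
Additional depth in marble = 7.963×10^8 Pa / (2730 kg/m³ × 10 m/s²) = 29168 m
Total depth = 5770 m + 29168 m = 34938 m

34900 m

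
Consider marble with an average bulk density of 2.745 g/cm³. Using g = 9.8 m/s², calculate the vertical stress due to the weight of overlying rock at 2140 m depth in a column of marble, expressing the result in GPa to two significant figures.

marble: 2745 kg/m³ × 9.8 m/s² × 2140 m = 5.757×10^7 Pa = 0.05757 GPa

0.058 GPa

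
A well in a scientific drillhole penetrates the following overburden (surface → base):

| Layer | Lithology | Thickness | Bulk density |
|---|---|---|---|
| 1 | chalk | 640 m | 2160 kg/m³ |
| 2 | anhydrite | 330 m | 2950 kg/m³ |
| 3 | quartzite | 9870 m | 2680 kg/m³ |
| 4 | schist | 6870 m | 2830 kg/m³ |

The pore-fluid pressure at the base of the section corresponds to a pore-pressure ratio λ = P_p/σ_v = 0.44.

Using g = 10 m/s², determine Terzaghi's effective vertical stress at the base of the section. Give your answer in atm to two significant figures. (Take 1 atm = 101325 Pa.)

Overburden (lithostatic) stress σ_v:
chalk: 2160 kg/m³ × 10 m/s² × 640 m = 1.382×10^7 Pa = 13.82 MPa
anhydrite: 2950 kg/m³ × 10 m/s² × 330 m = 9.735×10^6 Pa = 9.735 MPa
quartzite: 2680 kg/m³ × 10 m/s² × 9870 m = 2.645×10^8 Pa = 264.5 MPa
schist: 2830 kg/m³ × 10 m/s² × 6870 m = 1.944×10^8 Pa = 194.4 MPa
Total = 13.82 + 9.735 + 264.5 + 194.4 = 482.50 MPa
Pore pressure P_p = λ·σ_v = 0.44 × 482.5 MPa = 212.3 MPa
Effective stress σ' = σ_v − P_p = 482.5 − 212.3 = 270.20 MPa = 2666.6 atm

2700 atm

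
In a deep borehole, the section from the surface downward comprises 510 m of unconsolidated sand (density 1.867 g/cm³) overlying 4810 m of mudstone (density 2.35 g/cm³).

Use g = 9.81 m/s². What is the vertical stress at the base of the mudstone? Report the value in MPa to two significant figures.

unconsolidated sand: 1867 kg/m³ × 9.81 m/s² × 510 m = 9.341×10^6 Pa = 9.341 MPa
mudstone: 2350 kg/m³ × 9.81 m/s² × 4810 m = 1.109×10^8 Pa = 110.9 MPa
Total = 9.341 + 110.9 = 120.23 MPa

120 MPa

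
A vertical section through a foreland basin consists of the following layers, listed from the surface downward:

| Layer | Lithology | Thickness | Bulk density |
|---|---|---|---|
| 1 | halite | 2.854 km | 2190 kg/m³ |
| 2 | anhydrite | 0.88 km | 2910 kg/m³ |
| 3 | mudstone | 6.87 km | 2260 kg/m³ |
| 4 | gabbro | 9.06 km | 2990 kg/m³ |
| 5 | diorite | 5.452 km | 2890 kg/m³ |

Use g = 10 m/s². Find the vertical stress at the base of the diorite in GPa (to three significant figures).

halite: 2190 kg/m³ × 10 m/s² × 2854 m = 6.250×10^7 Pa = 0.06250 GPa
anhydrite: 2910 kg/m³ × 10 m/s² × 880 m = 2.561×10^7 Pa = 0.02561 GPa
mudstone: 2260 kg/m³ × 10 m/s² × 6870 m = 1.553×10^8 Pa = 0.1553 GPa
gabbro: 2990 kg/m³ × 10 m/s² × 9060 m = 2.709×10^8 Pa = 0.2709 GPa
diorite: 2890 kg/m³ × 10 m/s² × 5452 m = 1.576×10^8 Pa = 0.1576 GPa
Total = 0.06250 + 0.02561 + 0.1553 + 0.2709 + 0.1576 = 0.67183 GPa

0.672 GPa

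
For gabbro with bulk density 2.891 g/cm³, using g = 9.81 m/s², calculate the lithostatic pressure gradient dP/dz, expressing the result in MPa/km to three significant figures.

28.4 MPa/km

dP/dz = ρg = 2891 kg/m³ × 9.81 m/s² = 28361 Pa/m
= 28361 Pa/m × (1 MPa/km / 1000.0 Pa/m) = 28.361 MPa/km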